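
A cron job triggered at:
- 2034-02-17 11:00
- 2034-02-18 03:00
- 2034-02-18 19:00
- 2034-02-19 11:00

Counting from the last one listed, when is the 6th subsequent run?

The interval is a steady 16 hours (16, 16, 16).
2034-02-19 11:00 + 16 h = 2034-02-20 03:00.
2034-02-20 03:00 + 16 h = 2034-02-20 19:00.
2034-02-20 19:00 + 16 h = 2034-02-21 11:00.
2034-02-21 11:00 + 16 h = 2034-02-22 03:00.
2034-02-22 03:00 + 16 h = 2034-02-22 19:00.
2034-02-22 19:00 + 16 h = 2034-02-23 11:00.

2034-02-23 11:00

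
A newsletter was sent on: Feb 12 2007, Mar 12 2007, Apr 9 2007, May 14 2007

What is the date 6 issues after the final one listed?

Gaps: 28, 28, 35 days — a mix of 28 and 35. Every date is a Monday.
Each is the 2nd Monday of its month.
2nd Monday of June 2007: Jun 11 2007.
July 2007 — 2nd Monday is Jul 9 2007.
2nd Monday of August 2007: Aug 13 2007.
September 2007 — 2nd Monday is Sep 10 2007.
2nd Monday of October 2007: Oct 8 2007.
2nd Monday of November 2007: Nov 12 2007.

Nov 12 2007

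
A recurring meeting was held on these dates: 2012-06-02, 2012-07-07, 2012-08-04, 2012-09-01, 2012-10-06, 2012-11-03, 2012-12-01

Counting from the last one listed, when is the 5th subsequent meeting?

2013-05-04

All dates are Saturdays, 35, 28, 28, 35, 28, 28 days apart.
Specifically, the 1st Saturday of each month.
January 2013 — 1st Saturday is 2013-01-05.
February 2013 — 1st Saturday is 2013-02-02.
1st Saturday of March 2013: 2013-03-02.
1st Saturday of April 2013: 2013-04-06.
1st Saturday of May 2013: 2013-05-04.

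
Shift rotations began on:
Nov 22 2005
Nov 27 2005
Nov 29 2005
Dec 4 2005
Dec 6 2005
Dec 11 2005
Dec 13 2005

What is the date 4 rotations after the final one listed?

Every event lands on a Tuesday or Sunday (gaps cycle 5, 2, 5, 2, 5, 2).
So the schedule is: every Tuesday and Sunday.
The following Sunday is Dec 18 2005.
Next Tuesday: Dec 20 2005.
The following Sunday is Dec 25 2005.
Next Tuesday: Dec 27 2005.

Dec 27 2005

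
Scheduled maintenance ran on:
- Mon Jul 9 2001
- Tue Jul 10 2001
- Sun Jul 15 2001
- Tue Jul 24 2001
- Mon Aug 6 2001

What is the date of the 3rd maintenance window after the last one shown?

Intervals are 1, 5, 9, 13 days — an arithmetic progression with common difference 4.
Next gap: 17 days. Mon Aug 6 2001 + 17 days = Thu Aug 23 2001.
Next gap: 21 days. Thu Aug 23 2001 + 21 days = Thu Sep 13 2001.
Next gap: 25 days. Thu Sep 13 2001 + 25 days = Mon Oct 8 2001.

Mon Oct 8 2001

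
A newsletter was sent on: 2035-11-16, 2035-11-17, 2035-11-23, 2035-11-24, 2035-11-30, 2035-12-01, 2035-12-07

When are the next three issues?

The gap pattern 1, 6, 1, 6, 1, 6 repeats every 2 events.
These are the Fridays and Saturdays of each week.
Next Saturday: 2035-12-08.
The following Friday is 2035-12-14.
Next Saturday: 2035-12-15.

2035-12-08, 2035-12-14, 2035-12-15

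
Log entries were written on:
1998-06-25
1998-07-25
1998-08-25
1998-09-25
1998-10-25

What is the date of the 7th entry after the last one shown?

Each date is the 25th; the gaps (30, 31, 31, 30) track the month lengths.
The rule is the 25th of each month.
November 1998: 1998-11-25.
December 1998: 1998-12-25.
Next: January 1999 → 1999-01-25.
February 1999: 1999-02-25.
Next: March 1999 → 1999-03-25.
April 1999: 1999-04-25.
Next: May 1999 → 1999-05-25.

1999-05-25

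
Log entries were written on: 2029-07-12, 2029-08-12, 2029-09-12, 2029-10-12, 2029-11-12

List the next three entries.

The day-of-month is always 12 (31, 31, 30, 31 days between events).
So this recurs on the 12th of each month.
December 2029: 2029-12-12.
Next: January 2030 → 2030-01-12.
Next: February 2030 → 2030-02-12.

2029-12-12, 2030-01-12, 2030-02-12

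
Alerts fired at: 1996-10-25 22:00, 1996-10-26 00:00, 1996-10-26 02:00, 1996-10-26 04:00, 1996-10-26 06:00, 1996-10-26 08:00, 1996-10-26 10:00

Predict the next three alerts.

The interval is a steady 2 hours (2, 2, 2, 2, 2, 2).
1996-10-26 10:00 + 2 h = 1996-10-26 12:00.
1996-10-26 12:00 + 2 h = 1996-10-26 14:00.
1996-10-26 14:00 + 2 h = 1996-10-26 16:00.

1996-10-26 12:00, 1996-10-26 14:00, 1996-10-26 16:00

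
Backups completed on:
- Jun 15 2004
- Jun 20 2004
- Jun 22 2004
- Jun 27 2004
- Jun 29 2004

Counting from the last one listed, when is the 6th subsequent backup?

Gaps: 5, 2, 5, 2 days — not constant, but cyclic with period 2.
The events fall on every Tuesday and Sunday.
Next Sunday: Jul 4 2004.
Next Tuesday: Jul 6 2004.
The following Sunday is Jul 11 2004.
The following Tuesday is Jul 13 2004.
The following Sunday is Jul 18 2004.
Next Tuesday: Jul 20 2004.

Jul 20 2004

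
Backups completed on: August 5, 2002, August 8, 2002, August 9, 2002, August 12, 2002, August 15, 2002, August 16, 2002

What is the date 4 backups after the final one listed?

The gap pattern 3, 1, 3, 3, 1 repeats every 3 events.
These are the Mondays, Thursdays and Fridays of each week.
Next Monday: August 19, 2002.
The following Thursday is August 22, 2002.
Next Friday: August 23, 2002.
The following Monday is August 26, 2002.

August 26, 2002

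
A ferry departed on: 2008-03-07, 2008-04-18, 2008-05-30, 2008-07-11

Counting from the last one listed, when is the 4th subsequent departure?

The spacing is 42, 42, 42 days — always 42 days.
2008-07-11 + 42 days = 2008-08-22.
2008-08-22 + 42 days = 2008-10-03.
2008-10-03 + 42 days = 2008-11-14.
2008-11-14 + 42 days = 2008-12-26.

2008-12-26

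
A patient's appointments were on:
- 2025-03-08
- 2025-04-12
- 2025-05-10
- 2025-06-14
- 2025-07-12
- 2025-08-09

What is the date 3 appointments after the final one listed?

2025-11-08

These are Saturdays at 28- or 35-day spacing (35, 28, 35, 28, 28).
The pattern: 2nd Saturday of the month.
September 2025 — 2nd Saturday is 2025-09-13.
October 2025 — 2nd Saturday is 2025-10-11.
November 2025 — 2nd Saturday is 2025-11-08.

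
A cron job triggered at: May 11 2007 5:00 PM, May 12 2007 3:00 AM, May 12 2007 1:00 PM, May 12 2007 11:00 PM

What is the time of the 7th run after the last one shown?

May 15 2007 9:00 PM

Spacing: 10, 10, 10 h — constant 10 h.
May 12 2007 11:00 PM + 10 h = May 13 2007 9:00 AM.
May 13 2007 9:00 AM + 10 h = May 13 2007 7:00 PM.
May 13 2007 7:00 PM + 10 h = May 14 2007 5:00 AM.
May 14 2007 5:00 AM + 10 h = May 14 2007 3:00 PM.
May 14 2007 3:00 PM + 10 h = May 15 2007 1:00 AM.
May 15 2007 1:00 AM + 10 h = May 15 2007 11:00 AM.
May 15 2007 11:00 AM + 10 h = May 15 2007 9:00 PM.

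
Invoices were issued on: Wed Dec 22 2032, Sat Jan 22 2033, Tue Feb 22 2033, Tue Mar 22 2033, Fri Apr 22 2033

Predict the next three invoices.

Sun May 22 2033, Wed Jun 22 2033, Fri Jul 22 2033

Each date is the 22nd; the gaps (31, 31, 28, 31) track the month lengths.
The rule is the 22nd of each month.
Next: May 2033 → Sun May 22 2033.
June 2033: Wed Jun 22 2033.
July 2033: Fri Jul 22 2033.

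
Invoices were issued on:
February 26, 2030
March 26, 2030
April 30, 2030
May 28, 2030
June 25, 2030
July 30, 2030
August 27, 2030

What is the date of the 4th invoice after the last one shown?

December 31, 2030

Every date is a Tuesday; gaps 28, 35, 28, 28, 35, 28 days.
Each is the last Tuesday of its month (at least one falls on the 29th or later, ruling out '4th Tuesday').
September 2030 ends with Tuesday September 24, 2030.
October 2030 ends with Tuesday October 29, 2030.
Last Tuesday of November 2030: November 26, 2030.
December 2030 ends with Tuesday December 31, 2030.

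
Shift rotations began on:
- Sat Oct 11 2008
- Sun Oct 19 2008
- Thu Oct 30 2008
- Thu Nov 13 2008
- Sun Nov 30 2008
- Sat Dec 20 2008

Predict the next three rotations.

Mon Jan 12 2009, Sat Feb 7 2009, Sun Mar 8 2009

Gaps: 8, 11, 14, 17, 20 days — each gap is 3 larger than the previous one.
Next gap: 23 days. Sat Dec 20 2008 + 23 days = Mon Jan 12 2009.
Next gap: 26 days. Mon Jan 12 2009 + 26 days = Sat Feb 7 2009.
Next gap: 29 days. Sat Feb 7 2009 + 29 days = Sun Mar 8 2009.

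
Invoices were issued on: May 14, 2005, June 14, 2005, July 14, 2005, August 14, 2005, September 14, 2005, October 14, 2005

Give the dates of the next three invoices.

November 14, 2005; December 14, 2005; January 14, 2006

The day-of-month is always 14 (31, 30, 31, 31, 30 days between events).
So this recurs on the 14th of each month.
November 2005: November 14, 2005.
Next: December 2005 → December 14, 2005.
January 2006: January 14, 2006.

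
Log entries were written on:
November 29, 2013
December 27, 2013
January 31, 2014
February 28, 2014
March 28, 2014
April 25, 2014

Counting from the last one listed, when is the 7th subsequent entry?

November 28, 2014

Every date is a Friday; gaps 28, 35, 28, 28, 28 days.
Each is the last Friday of its month (at least one falls on the 29th or later, ruling out '4th Friday').
May 2014 ends with Friday May 30, 2014.
June 2014 ends with Friday June 27, 2014.
Last Friday of July 2014: July 25, 2014.
Last Friday of August 2014: August 29, 2014.
Last Friday of September 2014: September 26, 2014.
Last Friday of October 2014: October 31, 2014.
Last Friday of November 2014: November 28, 2014.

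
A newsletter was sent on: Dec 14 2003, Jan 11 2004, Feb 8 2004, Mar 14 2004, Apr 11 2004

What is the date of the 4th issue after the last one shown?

These are Sundays at 28- or 35-day spacing (28, 28, 35, 28).
The pattern: 2nd Sunday of the month.
2nd Sunday of May 2004: May 9 2004.
June 2004 — 2nd Sunday is Jun 13 2004.
2nd Sunday of July 2004: Jul 11 2004.
August 2004 — 2nd Sunday is Aug 8 2004.

Aug 8 2004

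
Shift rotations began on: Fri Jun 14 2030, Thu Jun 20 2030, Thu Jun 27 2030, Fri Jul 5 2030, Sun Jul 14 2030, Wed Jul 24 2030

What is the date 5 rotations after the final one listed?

The spacing grows by 1 each time: 6, 7, 8, 9, 10 days.
Next gap: 11 days. Wed Jul 24 2030 + 11 days = Sun Aug 4 2030.
Next gap: 12 days. Sun Aug 4 2030 + 12 days = Fri Aug 16 2030.
Next gap: 13 days. Fri Aug 16 2030 + 13 days = Thu Aug 29 2030.
Next gap: 14 days. Thu Aug 29 2030 + 14 days = Thu Sep 12 2030.
Next gap: 15 days. Thu Sep 12 2030 + 15 days = Fri Sep 27 2030.

Fri Sep 27 2030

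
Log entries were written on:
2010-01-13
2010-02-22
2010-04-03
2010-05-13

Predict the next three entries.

Gaps between consecutive events: 40, 40, 40 days — a constant 40-day interval.
2010-05-13 + 40 days = 2010-06-22.
2010-06-22 + 40 days = 2010-08-01.
2010-08-01 + 40 days = 2010-09-10.

2010-06-22, 2010-08-01, 2010-09-10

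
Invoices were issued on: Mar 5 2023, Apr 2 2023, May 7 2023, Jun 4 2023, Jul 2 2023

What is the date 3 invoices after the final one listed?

All dates are Sundays, 28, 35, 28, 28 days apart.
Specifically, the 1st Sunday of each month.
1st Sunday of August 2023: Aug 6 2023.
September 2023 — 1st Sunday is Sep 3 2023.
1st Sunday of October 2023: Oct 1 2023.

Oct 1 2023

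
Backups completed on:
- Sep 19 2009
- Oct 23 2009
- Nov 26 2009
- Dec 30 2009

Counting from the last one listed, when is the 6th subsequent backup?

Gaps between consecutive events: 34, 34, 34 days — a constant 34-day interval.
Dec 30 2009 + 34 days = Feb 2 2010.
Feb 2 2010 + 34 days = Mar 8 2010.
Mar 8 2010 + 34 days = Apr 11 2010.
Apr 11 2010 + 34 days = May 15 2010.
May 15 2010 + 34 days = Jun 18 2010.
Jun 18 2010 + 34 days = Jul 22 2010.

Jul 22 2010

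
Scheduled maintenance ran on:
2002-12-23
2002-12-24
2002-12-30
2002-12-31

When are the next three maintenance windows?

2003-01-06, 2003-01-07, 2003-01-13

Gaps: 1, 6, 1 days — not constant, but cyclic with period 2.
The events fall on every Monday and Tuesday.
The following Monday is 2003-01-06.
The following Tuesday is 2003-01-07.
The following Monday is 2003-01-13.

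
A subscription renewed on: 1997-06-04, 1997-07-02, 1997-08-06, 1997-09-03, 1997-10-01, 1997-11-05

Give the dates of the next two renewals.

All dates are Wednesdays, 28, 35, 28, 28, 35 days apart.
Specifically, the 1st Wednesday of each month.
1st Wednesday of December 1997: 1997-12-03.
January 1998 — 1st Wednesday is 1998-01-07.

1997-12-03, 1998-01-07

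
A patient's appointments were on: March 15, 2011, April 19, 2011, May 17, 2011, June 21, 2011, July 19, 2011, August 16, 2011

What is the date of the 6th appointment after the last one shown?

Gaps: 35, 28, 35, 28, 28 days — a mix of 28 and 35. Every date is a Tuesday.
Each is the 3rd Tuesday of its month.
3rd Tuesday of September 2011: September 20, 2011.
October 2011 — 3rd Tuesday is October 18, 2011.
November 2011 — 3rd Tuesday is November 15, 2011.
December 2011 — 3rd Tuesday is December 20, 2011.
January 2012 — 3rd Tuesday is January 17, 2012.
February 2012 — 3rd Tuesday is February 21, 2012.

February 21, 2012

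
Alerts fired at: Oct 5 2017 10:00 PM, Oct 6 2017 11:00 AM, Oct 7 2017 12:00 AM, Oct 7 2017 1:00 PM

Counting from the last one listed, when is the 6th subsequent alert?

Gaps: 13, 13, 13 hours — each event is 13 hours after the previous one.
Oct 7 2017 1:00 PM + 13 h = Oct 8 2017 2:00 AM.
Oct 8 2017 2:00 AM + 13 h = Oct 8 2017 3:00 PM.
Oct 8 2017 3:00 PM + 13 h = Oct 9 2017 4:00 AM.
Oct 9 2017 4:00 AM + 13 h = Oct 9 2017 5:00 PM.
Oct 9 2017 5:00 PM + 13 h = Oct 10 2017 6:00 AM.
Oct 10 2017 6:00 AM + 13 h = Oct 10 2017 7:00 PM.

Oct 10 2017 7:00 PM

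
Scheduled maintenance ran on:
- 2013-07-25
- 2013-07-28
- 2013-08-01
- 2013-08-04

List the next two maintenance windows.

The gap pattern 3, 4, 3 repeats every 2 events.
These are the Thursdays and Sundays of each week.
Next Thursday: 2013-08-08.
The following Sunday is 2013-08-11.

2013-08-08, 2013-08-11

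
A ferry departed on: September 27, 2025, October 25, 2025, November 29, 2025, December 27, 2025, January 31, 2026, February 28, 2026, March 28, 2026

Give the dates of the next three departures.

April 25, 2026; May 30, 2026; June 27, 2026

These are Saturdays with 28, 35, 28, 35, 28, 28-day gaps.
Each is the final Saturday of its month — November 29, 2025 is past the 28th, so '4th Saturday' doesn't fit.
April 2026 ends with Saturday April 25, 2026.
May 2026 ends with Saturday May 30, 2026.
Last Saturday of June 2026: June 27, 2026.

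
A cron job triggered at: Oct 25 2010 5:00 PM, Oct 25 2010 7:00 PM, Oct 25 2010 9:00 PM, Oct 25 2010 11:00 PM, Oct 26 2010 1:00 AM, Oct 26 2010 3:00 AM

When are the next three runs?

Spacing: 2, 2, 2, 2, 2 h — constant 2 h.
Oct 26 2010 3:00 AM + 2 h = Oct 26 2010 5:00 AM.
Oct 26 2010 5:00 AM + 2 h = Oct 26 2010 7:00 AM.
Oct 26 2010 7:00 AM + 2 h = Oct 26 2010 9:00 AM.

Oct 26 2010 5:00 AM, Oct 26 2010 7:00 AM, Oct 26 2010 9:00 AM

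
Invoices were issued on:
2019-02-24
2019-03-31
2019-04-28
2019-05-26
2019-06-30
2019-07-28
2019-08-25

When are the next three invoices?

2019-09-29, 2019-10-27, 2019-11-24

Every date is a Sunday; gaps 35, 28, 28, 35, 28, 28 days.
Each is the last Sunday of its month (at least one falls on the 29th or later, ruling out '4th Sunday').
Last Sunday of September 2019: 2019-09-29.
October 2019 ends with Sunday 2019-10-27.
November 2019 ends with Sunday 2019-11-24.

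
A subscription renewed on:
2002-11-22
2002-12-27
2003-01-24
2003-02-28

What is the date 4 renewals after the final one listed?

2003-06-27

Gaps: 35, 28, 35 days — a mix of 28 and 35. Every date is a Friday.
Each is the 4th Friday of its month.
March 2003 — 4th Friday is 2003-03-28.
4th Friday of April 2003: 2003-04-25.
4th Friday of May 2003: 2003-05-23.
June 2003 — 4th Friday is 2003-06-27.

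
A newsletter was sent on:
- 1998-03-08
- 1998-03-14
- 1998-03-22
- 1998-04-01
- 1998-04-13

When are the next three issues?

Intervals are 6, 8, 10, 12 days — an arithmetic progression with common difference 2.
Next gap: 14 days. 1998-04-13 + 14 days = 1998-04-27.
Next gap: 16 days. 1998-04-27 + 16 days = 1998-05-13.
Next gap: 18 days. 1998-05-13 + 18 days = 1998-05-31.

1998-04-27, 1998-05-13, 1998-05-31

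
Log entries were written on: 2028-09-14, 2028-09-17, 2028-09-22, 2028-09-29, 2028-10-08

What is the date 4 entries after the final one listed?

2028-12-03

Intervals are 3, 5, 7, 9 days — an arithmetic progression with common difference 2.
Next gap: 11 days. 2028-10-08 + 11 days = 2028-10-19.
Next gap: 13 days. 2028-10-19 + 13 days = 2028-11-01.
Next gap: 15 days. 2028-11-01 + 15 days = 2028-11-16.
Next gap: 17 days. 2028-11-16 + 17 days = 2028-12-03.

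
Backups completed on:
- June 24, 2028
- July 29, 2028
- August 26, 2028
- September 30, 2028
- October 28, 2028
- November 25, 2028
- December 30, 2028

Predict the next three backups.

January 27, 2029; February 24, 2029; March 31, 2029

These are Saturdays with 35, 28, 35, 28, 28, 35-day gaps.
Each is the final Saturday of its month — July 29, 2028 is past the 28th, so '4th Saturday' doesn't fit.
January 2029 ends with Saturday January 27, 2029.
February 2029 ends with Saturday February 24, 2029.
March 2029 ends with Saturday March 31, 2029.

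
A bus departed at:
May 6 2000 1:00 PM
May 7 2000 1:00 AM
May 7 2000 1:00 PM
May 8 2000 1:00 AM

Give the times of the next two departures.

May 8 2000 1:00 PM, May 9 2000 1:00 AM

The interval is a steady 12 hours (12, 12, 12).
May 8 2000 1:00 AM + 12 h = May 8 2000 1:00 PM.
May 8 2000 1:00 PM + 12 h = May 9 2000 1:00 AM.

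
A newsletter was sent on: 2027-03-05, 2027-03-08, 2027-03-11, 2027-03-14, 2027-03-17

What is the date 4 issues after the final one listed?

Every event comes 3 days after the last (3, 3, 3, 3).
2027-03-17 + 3 days = 2027-03-20.
2027-03-20 + 3 days = 2027-03-23.
2027-03-23 + 3 days = 2027-03-26.
2027-03-26 + 3 days = 2027-03-29.

2027-03-29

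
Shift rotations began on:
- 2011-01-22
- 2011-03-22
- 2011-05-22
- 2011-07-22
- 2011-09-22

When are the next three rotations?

Gaps: 59, 61, 61, 62 days — not constant. Every event is on the 22nd of the month.
Pattern: the 22nd of every 2 months.
Next: November 2011 → 2011-11-22.
Next: January 2012 → 2012-01-22.
Next: March 2012 → 2012-03-22.

2011-11-22, 2012-01-22, 2012-03-22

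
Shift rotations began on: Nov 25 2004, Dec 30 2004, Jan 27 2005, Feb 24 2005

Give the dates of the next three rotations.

All Thursdays; the gaps (35, 28, 28) vary with month length.
This is the last Thursday of each month.
Last Thursday of March 2005: Mar 31 2005.
Last Thursday of April 2005: Apr 28 2005.
Last Thursday of May 2005: May 26 2005.

Mar 31 2005, Apr 28 2005, May 26 2005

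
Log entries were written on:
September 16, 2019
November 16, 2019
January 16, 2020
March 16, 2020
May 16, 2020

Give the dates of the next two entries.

July 16, 2020; September 16, 2020

Gaps: 61, 61, 60, 61 days — not constant. Every event is on the 16th of the month.
Pattern: the 16th of every 2 months.
July 2020: July 16, 2020.
September 2020: September 16, 2020.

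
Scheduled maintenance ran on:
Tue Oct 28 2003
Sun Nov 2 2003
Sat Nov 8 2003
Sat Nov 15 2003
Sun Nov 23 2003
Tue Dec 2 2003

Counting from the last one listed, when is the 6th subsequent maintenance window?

The spacing grows by 1 each time: 5, 6, 7, 8, 9 days.
Next gap: 10 days. Tue Dec 2 2003 + 10 days = Fri Dec 12 2003.
Next gap: 11 days. Fri Dec 12 2003 + 11 days = Tue Dec 23 2003.
Next gap: 12 days. Tue Dec 23 2003 + 12 days = Sun Jan 4 2004.
Next gap: 13 days. Sun Jan 4 2004 + 13 days = Sat Jan 17 2004.
Next gap: 14 days. Sat Jan 17 2004 + 14 days = Sat Jan 31 2004.
Next gap: 15 days. Sat Jan 31 2004 + 15 days = Sun Feb 15 2004.

Sun Feb 15 2004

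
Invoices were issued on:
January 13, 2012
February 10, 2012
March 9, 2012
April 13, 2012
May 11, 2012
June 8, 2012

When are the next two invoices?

Gaps: 28, 28, 35, 28, 28 days — a mix of 28 and 35. Every date is a Friday.
Each is the 2nd Friday of its month.
July 2012 — 2nd Friday is July 13, 2012.
2nd Friday of August 2012: August 10, 2012.

July 13, 2012; August 10, 2012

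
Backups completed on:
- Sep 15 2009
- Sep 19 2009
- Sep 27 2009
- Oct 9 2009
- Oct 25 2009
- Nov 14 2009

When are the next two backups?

Intervals are 4, 8, 12, 16, 20 days — an arithmetic progression with common difference 4.
Next gap: 24 days. Nov 14 2009 + 24 days = Dec 8 2009.
Next gap: 28 days. Dec 8 2009 + 28 days = Jan 5 2010.

Dec 8 2009, Jan 5 2010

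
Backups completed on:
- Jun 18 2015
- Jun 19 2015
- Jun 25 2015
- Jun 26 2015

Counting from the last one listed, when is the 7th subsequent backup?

Gaps: 1, 6, 1 days — not constant, but cyclic with period 2.
The events fall on every Thursday and Friday.
Next Thursday: Jul 2 2015.
Next Friday: Jul 3 2015.
The following Thursday is Jul 9 2015.
Next Friday: Jul 10 2015.
Next Thursday: Jul 16 2015.
The following Friday is Jul 17 2015.
Next Thursday: Jul 23 2015.

Jul 23 2015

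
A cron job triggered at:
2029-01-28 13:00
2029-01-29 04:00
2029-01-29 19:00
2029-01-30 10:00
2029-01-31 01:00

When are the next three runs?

2029-01-31 16:00, 2029-02-01 07:00, 2029-02-01 22:00

The interval is a steady 15 hours (15, 15, 15, 15).
2029-01-31 01:00 + 15 h = 2029-01-31 16:00.
2029-01-31 16:00 + 15 h = 2029-02-01 07:00.
2029-02-01 07:00 + 15 h = 2029-02-01 22:00.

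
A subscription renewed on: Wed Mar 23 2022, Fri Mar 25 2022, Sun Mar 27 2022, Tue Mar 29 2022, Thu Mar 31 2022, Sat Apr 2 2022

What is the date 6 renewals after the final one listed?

Every event comes 2 days after the last (2, 2, 2, 2, 2).
Sat Apr 2 2022 + 2 days = Mon Apr 4 2022.
Mon Apr 4 2022 + 2 days = Wed Apr 6 2022.
Wed Apr 6 2022 + 2 days = Fri Apr 8 2022.
Fri Apr 8 2022 + 2 days = Sun Apr 10 2022.
Sun Apr 10 2022 + 2 days = Tue Apr 12 2022.
Tue Apr 12 2022 + 2 days = Thu Apr 14 2022.

Thu Apr 14 2022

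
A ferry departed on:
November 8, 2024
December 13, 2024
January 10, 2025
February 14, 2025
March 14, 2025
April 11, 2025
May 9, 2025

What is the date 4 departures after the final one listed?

Gaps: 35, 28, 35, 28, 28, 28 days — a mix of 28 and 35. Every date is a Friday.
Each is the 2nd Friday of its month.
2nd Friday of June 2025: June 13, 2025.
July 2025 — 2nd Friday is July 11, 2025.
August 2025 — 2nd Friday is August 8, 2025.
2nd Friday of September 2025: September 12, 2025.

September 12, 2025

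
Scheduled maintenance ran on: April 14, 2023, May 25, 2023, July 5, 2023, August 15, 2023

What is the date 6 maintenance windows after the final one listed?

April 17, 2024

The spacing is 41, 41, 41 days — always 41 days.
August 15, 2023 + 41 days = September 25, 2023.
September 25, 2023 + 41 days = November 5, 2023.
November 5, 2023 + 41 days = December 16, 2023.
December 16, 2023 + 41 days = January 26, 2024.
January 26, 2024 + 41 days = March 7, 2024.
March 7, 2024 + 41 days = April 17, 2024.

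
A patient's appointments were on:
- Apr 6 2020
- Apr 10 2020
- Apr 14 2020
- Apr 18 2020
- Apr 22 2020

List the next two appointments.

Apr 26 2020, Apr 30 2020

Gaps between consecutive events: 4, 4, 4, 4 days — a constant 4-day interval.
Apr 22 2020 + 4 days = Apr 26 2020.
Apr 26 2020 + 4 days = Apr 30 2020.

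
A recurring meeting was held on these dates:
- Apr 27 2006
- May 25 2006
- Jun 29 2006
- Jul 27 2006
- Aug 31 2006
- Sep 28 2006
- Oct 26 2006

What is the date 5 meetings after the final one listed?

These are Thursdays with 28, 35, 28, 35, 28, 28-day gaps.
Each is the final Thursday of its month — Jun 29 2006 is past the 28th, so '4th Thursday' doesn't fit.
November 2006 ends with Thursday Nov 30 2006.
Last Thursday of December 2006: Dec 28 2006.
January 2007 ends with Thursday Jan 25 2007.
Last Thursday of February 2007: Feb 22 2007.
Last Thursday of March 2007: Mar 29 2007.

Mar 29 2007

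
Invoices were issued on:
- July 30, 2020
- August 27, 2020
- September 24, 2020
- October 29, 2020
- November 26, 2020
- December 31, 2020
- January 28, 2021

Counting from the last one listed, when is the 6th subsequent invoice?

July 29, 2021

Every date is a Thursday; gaps 28, 28, 35, 28, 35, 28 days.
Each is the last Thursday of its month (at least one falls on the 29th or later, ruling out '4th Thursday').
February 2021 ends with Thursday February 25, 2021.
Last Thursday of March 2021: March 25, 2021.
Last Thursday of April 2021: April 29, 2021.
Last Thursday of May 2021: May 27, 2021.
June 2021 ends with Thursday June 24, 2021.
July 2021 ends with Thursday July 29, 2021.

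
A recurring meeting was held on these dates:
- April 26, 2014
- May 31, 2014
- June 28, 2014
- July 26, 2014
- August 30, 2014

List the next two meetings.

September 27, 2014; October 25, 2014

All Saturdays; the gaps (35, 28, 28, 35) vary with month length.
This is the last Saturday of each month.
September 2014 ends with Saturday September 27, 2014.
Last Saturday of October 2014: October 25, 2014.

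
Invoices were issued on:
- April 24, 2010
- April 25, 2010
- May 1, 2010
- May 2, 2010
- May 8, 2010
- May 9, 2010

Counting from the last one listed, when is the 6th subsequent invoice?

May 30, 2010

Gaps: 1, 6, 1, 6, 1 days — not constant, but cyclic with period 2.
The events fall on every Saturday and Sunday.
The following Saturday is May 15, 2010.
Next Sunday: May 16, 2010.
The following Saturday is May 22, 2010.
Next Sunday: May 23, 2010.
Next Saturday: May 29, 2010.
The following Sunday is May 30, 2010.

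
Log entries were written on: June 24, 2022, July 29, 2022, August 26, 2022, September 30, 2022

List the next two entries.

Every date is a Friday; gaps 35, 28, 35 days.
Each is the last Friday of its month (at least one falls on the 29th or later, ruling out '4th Friday').
October 2022 ends with Friday October 28, 2022.
Last Friday of November 2022: November 25, 2022.

October 28, 2022; November 25, 2022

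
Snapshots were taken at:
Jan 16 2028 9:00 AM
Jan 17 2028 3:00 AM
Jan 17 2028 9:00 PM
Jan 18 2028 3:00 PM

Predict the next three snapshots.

Jan 19 2028 9:00 AM, Jan 20 2028 3:00 AM, Jan 20 2028 9:00 PM

The interval is a steady 18 hours (18, 18, 18).
Jan 18 2028 3:00 PM + 18 h = Jan 19 2028 9:00 AM.
Jan 19 2028 9:00 AM + 18 h = Jan 20 2028 3:00 AM.
Jan 20 2028 3:00 AM + 18 h = Jan 20 2028 9:00 PM.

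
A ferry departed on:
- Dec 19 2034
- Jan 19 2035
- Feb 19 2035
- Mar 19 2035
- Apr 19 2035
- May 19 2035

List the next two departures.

The day-of-month is always 19 (31, 31, 28, 31, 30 days between events).
So this recurs on the 19th of each month.
Next: June 2035 → Jun 19 2035.
July 2035: Jul 19 2035.

Jun 19 2035, Jul 19 2035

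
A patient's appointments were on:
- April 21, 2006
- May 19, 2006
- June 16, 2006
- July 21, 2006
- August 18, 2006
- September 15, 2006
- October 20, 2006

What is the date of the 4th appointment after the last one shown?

Gaps: 28, 28, 35, 28, 28, 35 days — a mix of 28 and 35. Every date is a Friday.
Each is the 3rd Friday of its month.
November 2006 — 3rd Friday is November 17, 2006.
December 2006 — 3rd Friday is December 15, 2006.
January 2007 — 3rd Friday is January 19, 2007.
3rd Friday of February 2007: February 16, 2007.

February 16, 2007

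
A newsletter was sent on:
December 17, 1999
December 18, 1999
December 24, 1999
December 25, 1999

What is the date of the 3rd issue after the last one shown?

January 7, 2000

Every event lands on a Friday or Saturday (gaps cycle 1, 6, 1).
So the schedule is: every Friday and Saturday.
Next Friday: December 31, 1999.
Next Saturday: January 1, 2000.
Next Friday: January 7, 2000.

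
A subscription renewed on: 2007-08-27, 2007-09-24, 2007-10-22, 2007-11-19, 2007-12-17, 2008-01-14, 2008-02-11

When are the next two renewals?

Every event comes 28 days after the last (28, 28, 28, 28, 28, 28).
2008-02-11 + 28 days = 2008-03-10.
2008-03-10 + 28 days = 2008-04-07.

2008-03-10, 2008-04-07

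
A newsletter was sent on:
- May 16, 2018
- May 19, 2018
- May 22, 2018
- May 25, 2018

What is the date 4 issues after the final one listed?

June 6, 2018

Gaps between consecutive events: 3, 3, 3 days — a constant 3-day interval.
May 25, 2018 + 3 days = May 28, 2018.
May 28, 2018 + 3 days = May 31, 2018.
May 31, 2018 + 3 days = June 3, 2018.
June 3, 2018 + 3 days = June 6, 2018.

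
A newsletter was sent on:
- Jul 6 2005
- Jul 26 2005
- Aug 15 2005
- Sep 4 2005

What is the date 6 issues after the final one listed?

Jan 2 2006

The spacing is 20, 20, 20 days — always 20 days.
Sep 4 2005 + 20 days = Sep 24 2005.
Sep 24 2005 + 20 days = Oct 14 2005.
Oct 14 2005 + 20 days = Nov 3 2005.
Nov 3 2005 + 20 days = Nov 23 2005.
Nov 23 2005 + 20 days = Dec 13 2005.
Dec 13 2005 + 20 days = Jan 2 2006.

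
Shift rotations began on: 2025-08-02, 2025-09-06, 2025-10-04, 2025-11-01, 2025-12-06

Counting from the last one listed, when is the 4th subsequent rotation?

All dates are Saturdays, 35, 28, 28, 35 days apart.
Specifically, the 1st Saturday of each month.
January 2026 — 1st Saturday is 2026-01-03.
1st Saturday of February 2026: 2026-02-07.
1st Saturday of March 2026: 2026-03-07.
April 2026 — 1st Saturday is 2026-04-04.

2026-04-04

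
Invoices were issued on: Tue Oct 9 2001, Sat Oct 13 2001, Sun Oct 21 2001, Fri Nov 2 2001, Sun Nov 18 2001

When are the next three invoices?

Sat Dec 8 2001, Tue Jan 1 2002, Tue Jan 29 2002

Gaps: 4, 8, 12, 16 days — each gap is 4 larger than the previous one.
Next gap: 20 days. Sun Nov 18 2001 + 20 days = Sat Dec 8 2001.
Next gap: 24 days. Sat Dec 8 2001 + 24 days = Tue Jan 1 2002.
Next gap: 28 days. Tue Jan 1 2002 + 28 days = Tue Jan 29 2002.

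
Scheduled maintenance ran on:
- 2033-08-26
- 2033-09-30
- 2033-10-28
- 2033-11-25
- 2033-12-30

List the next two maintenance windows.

2034-01-27, 2034-02-24

Every date is a Friday; gaps 35, 28, 28, 35 days.
Each is the last Friday of its month (at least one falls on the 29th or later, ruling out '4th Friday').
January 2034 ends with Friday 2034-01-27.
February 2034 ends with Friday 2034-02-24.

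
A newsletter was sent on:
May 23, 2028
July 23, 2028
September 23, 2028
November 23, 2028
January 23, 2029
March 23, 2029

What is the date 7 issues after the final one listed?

May 23, 2030

The day-of-month is always 23 (61, 62, 61, 61, 59 days between events).
So this recurs on the 23rd of every 2 months.
May 2029: May 23, 2029.
Next: July 2029 → July 23, 2029.
September 2029: September 23, 2029.
Next: November 2029 → November 23, 2029.
Next: January 2030 → January 23, 2030.
Next: March 2030 → March 23, 2030.
Next: May 2030 → May 23, 2030.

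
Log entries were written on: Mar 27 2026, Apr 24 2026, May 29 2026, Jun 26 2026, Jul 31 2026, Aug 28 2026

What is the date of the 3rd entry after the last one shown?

All Fridays; the gaps (28, 35, 28, 35, 28) vary with month length.
This is the last Friday of each month.
Last Friday of September 2026: Sep 25 2026.
Last Friday of October 2026: Oct 30 2026.
Last Friday of November 2026: Nov 27 2026.

Nov 27 2026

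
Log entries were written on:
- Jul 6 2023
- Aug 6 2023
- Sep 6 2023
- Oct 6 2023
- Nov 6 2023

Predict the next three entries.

Dec 6 2023, Jan 6 2024, Feb 6 2024

The day-of-month is always 6 (31, 31, 30, 31 days between events).
So this recurs on the 6th of each month.
Next: December 2023 → Dec 6 2023.
Next: January 2024 → Jan 6 2024.
February 2024: Feb 6 2024.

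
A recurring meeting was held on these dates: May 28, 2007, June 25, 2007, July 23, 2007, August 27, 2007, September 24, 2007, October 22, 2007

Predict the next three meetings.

November 26, 2007; December 24, 2007; January 28, 2008

All dates are Mondays, 28, 28, 35, 28, 28 days apart.
Specifically, the 4th Monday of each month.
November 2007 — 4th Monday is November 26, 2007.
4th Monday of December 2007: December 24, 2007.
January 2008 — 4th Monday is January 28, 2008.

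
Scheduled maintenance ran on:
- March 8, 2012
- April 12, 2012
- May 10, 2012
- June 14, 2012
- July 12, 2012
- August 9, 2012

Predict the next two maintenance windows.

These are Thursdays at 28- or 35-day spacing (35, 28, 35, 28, 28).
The pattern: 2nd Thursday of the month.
2nd Thursday of September 2012: September 13, 2012.
October 2012 — 2nd Thursday is October 11, 2012.

September 13, 2012; October 11, 2012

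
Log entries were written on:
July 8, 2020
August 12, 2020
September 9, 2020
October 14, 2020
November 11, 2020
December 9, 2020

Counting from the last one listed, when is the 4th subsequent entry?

April 14, 2021

All dates are Wednesdays, 35, 28, 35, 28, 28 days apart.
Specifically, the 2nd Wednesday of each month.
2nd Wednesday of January 2021: January 13, 2021.
2nd Wednesday of February 2021: February 10, 2021.
2nd Wednesday of March 2021: March 10, 2021.
April 2021 — 2nd Wednesday is April 14, 2021.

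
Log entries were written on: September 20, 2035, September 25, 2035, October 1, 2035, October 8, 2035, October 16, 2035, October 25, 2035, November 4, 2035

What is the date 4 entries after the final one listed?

The spacing grows by 1 each time: 5, 6, 7, 8, 9, 10 days.
Next gap: 11 days. November 4, 2035 + 11 days = November 15, 2035.
Next gap: 12 days. November 15, 2035 + 12 days = November 27, 2035.
Next gap: 13 days. November 27, 2035 + 13 days = December 10, 2035.
Next gap: 14 days. December 10, 2035 + 14 days = December 24, 2035.

December 24, 2035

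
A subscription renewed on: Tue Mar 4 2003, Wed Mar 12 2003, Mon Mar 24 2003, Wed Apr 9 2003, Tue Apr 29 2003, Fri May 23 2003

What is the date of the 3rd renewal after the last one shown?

Gaps: 8, 12, 16, 20, 24 days — each gap is 4 larger than the previous one.
Next gap: 28 days. Fri May 23 2003 + 28 days = Fri Jun 20 2003.
Next gap: 32 days. Fri Jun 20 2003 + 32 days = Tue Jul 22 2003.
Next gap: 36 days. Tue Jul 22 2003 + 36 days = Wed Aug 27 2003.

Wed Aug 27 2003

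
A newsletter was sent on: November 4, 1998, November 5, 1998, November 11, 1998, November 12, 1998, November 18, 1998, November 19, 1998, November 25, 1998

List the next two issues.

The gap pattern 1, 6, 1, 6, 1, 6 repeats every 2 events.
These are the Wednesdays and Thursdays of each week.
Next Thursday: November 26, 1998.
Next Wednesday: December 2, 1998.

November 26, 1998; December 2, 1998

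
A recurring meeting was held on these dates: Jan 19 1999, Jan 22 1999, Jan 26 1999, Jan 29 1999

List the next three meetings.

Feb 2 1999, Feb 5 1999, Feb 9 1999

Every event lands on a Tuesday or Friday (gaps cycle 3, 4, 3).
So the schedule is: every Tuesday and Friday.
The following Tuesday is Feb 2 1999.
Next Friday: Feb 5 1999.
Next Tuesday: Feb 9 1999.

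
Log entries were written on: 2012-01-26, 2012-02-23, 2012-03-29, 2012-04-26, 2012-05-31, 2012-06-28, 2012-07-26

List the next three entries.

These are Thursdays with 28, 35, 28, 35, 28, 28-day gaps.
Each is the final Thursday of its month — 2012-03-29 is past the 28th, so '4th Thursday' doesn't fit.
Last Thursday of August 2012: 2012-08-30.
September 2012 ends with Thursday 2012-09-27.
Last Thursday of October 2012: 2012-10-25.

2012-08-30, 2012-09-27, 2012-10-25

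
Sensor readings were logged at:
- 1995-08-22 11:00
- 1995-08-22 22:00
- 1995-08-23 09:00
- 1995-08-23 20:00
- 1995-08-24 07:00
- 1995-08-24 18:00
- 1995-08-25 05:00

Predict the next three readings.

Spacing: 11, 11, 11, 11, 11, 11 h — constant 11 h.
1995-08-25 05:00 + 11 h = 1995-08-25 16:00.
1995-08-25 16:00 + 11 h = 1995-08-26 03:00.
1995-08-26 03:00 + 11 h = 1995-08-26 14:00.

1995-08-25 16:00, 1995-08-26 03:00, 1995-08-26 14:00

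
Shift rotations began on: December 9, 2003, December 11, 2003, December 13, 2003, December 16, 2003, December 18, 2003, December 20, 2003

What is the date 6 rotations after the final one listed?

January 3, 2004

The gap pattern 2, 2, 3, 2, 2 repeats every 3 events.
These are the Tuesdays, Thursdays and Saturdays of each week.
Next Tuesday: December 23, 2003.
Next Thursday: December 25, 2003.
Next Saturday: December 27, 2003.
Next Tuesday: December 30, 2003.
The following Thursday is January 1, 2004.
The following Saturday is January 3, 2004.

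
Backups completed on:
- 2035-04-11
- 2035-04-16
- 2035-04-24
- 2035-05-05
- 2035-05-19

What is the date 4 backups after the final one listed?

2035-08-13

Gaps: 5, 8, 11, 14 days — each gap is 3 larger than the previous one.
Next gap: 17 days. 2035-05-19 + 17 days = 2035-06-05.
Next gap: 20 days. 2035-06-05 + 20 days = 2035-06-25.
Next gap: 23 days. 2035-06-25 + 23 days = 2035-07-18.
Next gap: 26 days. 2035-07-18 + 26 days = 2035-08-13.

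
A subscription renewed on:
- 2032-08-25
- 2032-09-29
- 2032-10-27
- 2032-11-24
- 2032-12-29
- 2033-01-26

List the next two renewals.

2033-02-23, 2033-03-30

Every date is a Wednesday; gaps 35, 28, 28, 35, 28 days.
Each is the last Wednesday of its month (at least one falls on the 29th or later, ruling out '4th Wednesday').
February 2033 ends with Wednesday 2033-02-23.
Last Wednesday of March 2033: 2033-03-30.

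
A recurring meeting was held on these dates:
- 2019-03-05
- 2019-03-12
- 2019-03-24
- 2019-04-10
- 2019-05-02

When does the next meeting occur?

2019-05-29

Gaps: 7, 12, 17, 22 days — each gap is 5 larger than the previous one.
Next gap: 27 days. 2019-05-02 + 27 days = 2019-05-29.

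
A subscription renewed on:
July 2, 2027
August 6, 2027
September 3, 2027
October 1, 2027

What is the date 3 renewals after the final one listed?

January 7, 2028

All dates are Fridays, 35, 28, 28 days apart.
Specifically, the 1st Friday of each month.
November 2027 — 1st Friday is November 5, 2027.
1st Friday of December 2027: December 3, 2027.
January 2028 — 1st Friday is January 7, 2028.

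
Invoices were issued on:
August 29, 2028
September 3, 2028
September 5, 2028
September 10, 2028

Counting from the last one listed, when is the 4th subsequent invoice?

September 24, 2028

The gap pattern 5, 2, 5 repeats every 2 events.
These are the Tuesdays and Sundays of each week.
Next Tuesday: September 12, 2028.
Next Sunday: September 17, 2028.
The following Tuesday is September 19, 2028.
Next Sunday: September 24, 2028.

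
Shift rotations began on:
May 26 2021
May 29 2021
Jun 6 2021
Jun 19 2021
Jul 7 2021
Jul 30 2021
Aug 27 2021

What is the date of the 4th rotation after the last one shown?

Feb 5 2022

Intervals are 3, 8, 13, 18, 23, 28 days — an arithmetic progression with common difference 5.
Next gap: 33 days. Aug 27 2021 + 33 days = Sep 29 2021.
Next gap: 38 days. Sep 29 2021 + 38 days = Nov 6 2021.
Next gap: 43 days. Nov 6 2021 + 43 days = Dec 19 2021.
Next gap: 48 days. Dec 19 2021 + 48 days = Feb 5 2022.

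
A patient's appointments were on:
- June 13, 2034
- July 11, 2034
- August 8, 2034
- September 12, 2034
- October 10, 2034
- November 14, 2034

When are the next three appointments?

These are Tuesdays at 28- or 35-day spacing (28, 28, 35, 28, 35).
The pattern: 2nd Tuesday of the month.
2nd Tuesday of December 2034: December 12, 2034.
2nd Tuesday of January 2035: January 9, 2035.
2nd Tuesday of February 2035: February 13, 2035.

December 12, 2034; January 9, 2035; February 13, 2035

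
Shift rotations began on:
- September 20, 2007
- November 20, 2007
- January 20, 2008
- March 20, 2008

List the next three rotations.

May 20, 2008; July 20, 2008; September 20, 2008

The day-of-month is always 20 (61, 61, 60 days between events).
So this recurs on the 20th of every 2 months.
Next: May 2008 → May 20, 2008.
July 2008: July 20, 2008.
September 2008: September 20, 2008.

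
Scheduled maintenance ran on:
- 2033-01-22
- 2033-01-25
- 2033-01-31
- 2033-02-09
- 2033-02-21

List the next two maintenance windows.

2033-03-08, 2033-03-26

The spacing grows by 3 each time: 3, 6, 9, 12 days.
Next gap: 15 days. 2033-02-21 + 15 days = 2033-03-08.
Next gap: 18 days. 2033-03-08 + 18 days = 2033-03-26.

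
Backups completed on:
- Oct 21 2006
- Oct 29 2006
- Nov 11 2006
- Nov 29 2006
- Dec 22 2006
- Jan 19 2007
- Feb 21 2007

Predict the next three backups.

The spacing grows by 5 each time: 8, 13, 18, 23, 28, 33 days.
Next gap: 38 days. Feb 21 2007 + 38 days = Mar 31 2007.
Next gap: 43 days. Mar 31 2007 + 43 days = May 13 2007.
Next gap: 48 days. May 13 2007 + 48 days = Jun 30 2007.

Mar 31 2007, May 13 2007, Jun 30 2007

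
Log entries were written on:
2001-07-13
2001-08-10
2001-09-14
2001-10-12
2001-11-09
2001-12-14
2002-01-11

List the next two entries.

2002-02-08, 2002-03-08

All dates are Fridays, 28, 35, 28, 28, 35, 28 days apart.
Specifically, the 2nd Friday of each month.
February 2002 — 2nd Friday is 2002-02-08.
March 2002 — 2nd Friday is 2002-03-08.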